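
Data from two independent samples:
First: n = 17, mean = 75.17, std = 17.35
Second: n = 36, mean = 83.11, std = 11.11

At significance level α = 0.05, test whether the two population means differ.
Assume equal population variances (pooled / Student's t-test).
Student's two-sample t-test (equal variances):
H₀: μ₁ = μ₂
H₁: μ₁ ≠ μ₂
df = n₁ + n₂ - 2 = 51
Pooled variance s_p² = [(n₁-1)s₁² + (n₂-1)s₂²] / (n₁ + n₂ - 2) = [(16)(17.35²) + (35)(11.11²)] / 51 = 179.1467
SE = √(s_p²(1/n₁ + 1/n₂)) = √(179.1467 × (1/17 + 1/36)) = 3.9388
t = (x̄₁ - x̄₂) / SE = (75.17 - 83.11) / 3.9388 = -7.94 / 3.9388 = -2.016
p-value = 0.0491

Since p-value < α = 0.05, we reject H₀.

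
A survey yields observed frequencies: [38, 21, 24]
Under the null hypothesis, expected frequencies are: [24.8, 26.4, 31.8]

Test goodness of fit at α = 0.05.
Chi-square goodness of fit test:
H₀: observed counts match expected distribution
H₁: observed counts differ from expected distribution
df = k - 1 = 2
χ² = Σ(O - E)²/E
   = (38 - 24.8)²/24.8 + (21 - 26.4)²/26.4 + (24 - 31.8)²/31.8
   = 7.026 + 1.105 + 1.913
   = 10.04
p-value = 0.0066

Since p-value < α = 0.05, we reject H₀.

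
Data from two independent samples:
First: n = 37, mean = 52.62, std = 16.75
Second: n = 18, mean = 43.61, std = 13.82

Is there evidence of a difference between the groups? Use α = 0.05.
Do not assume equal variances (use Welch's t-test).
Welch's two-sample t-test:
H₀: μ₁ = μ₂
H₁: μ₁ ≠ μ₂
s₁²/n₁ = 16.75²/37 = 7.5828,  s₂²/n₂ = 13.82²/18 = 10.6107
SE = √(s₁²/n₁ + s₂²/n₂) = √(7.5828 + 10.6107) = 4.2654
df (Welch-Satterthwaite) = (s₁²/n₁ + s₂²/n₂)² / [(s₁²/n₁)²/(n₁-1) + (s₂²/n₂)²/(n₂-1)] ≈ 40.27
t = (x̄₁ - x̄₂) / SE = (52.62 - 43.61) / 4.2654 = 9.01 / 4.2654 = 2.112
p-value = 0.0409

Since p-value < α = 0.05, we reject H₀.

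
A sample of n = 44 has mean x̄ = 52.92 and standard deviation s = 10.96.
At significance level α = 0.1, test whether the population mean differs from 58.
One-sample t-test:
H₀: μ = 58
H₁: μ ≠ 58
df = n - 1 = 43
t = (x̄ - μ₀) / (s/√n) = (52.92 - 58) / (10.96/√44) = -3.075
p-value = 0.0037

Since p-value < α = 0.1, we reject H₀.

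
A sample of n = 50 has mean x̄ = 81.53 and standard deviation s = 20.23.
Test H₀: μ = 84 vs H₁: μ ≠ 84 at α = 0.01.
One-sample t-test:
H₀: μ = 84
H₁: μ ≠ 84
df = n - 1 = 49
t = (x̄ - μ₀) / (s/√n) = (81.53 - 84) / (20.23/√50) = -0.863
p-value = 0.3922

Since p-value > α = 0.01, we fail to reject H₀.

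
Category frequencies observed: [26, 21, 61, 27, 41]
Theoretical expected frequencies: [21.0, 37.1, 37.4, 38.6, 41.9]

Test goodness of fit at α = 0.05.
Chi-square goodness of fit test:
H₀: observed counts match expected distribution
H₁: observed counts differ from expected distribution
df = k - 1 = 4
χ² = Σ(O - E)²/E
   = (26 - 21.0)²/21.0 + (21 - 37.1)²/37.1 + (61 - 37.4)²/37.4 + (27 - 38.6)²/38.6 + (41 - 41.9)²/41.9
   = 1.190 + 6.987 + 14.892 + 3.486 + 0.019
   = 26.57
p-value < 0.0001

Since p-value < α = 0.05, we reject H₀.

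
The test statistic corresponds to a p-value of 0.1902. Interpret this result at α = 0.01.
Since p = 0.1902 > α = 0.01, fail to reject H₀.
There is insufficient evidence to reject the null hypothesis; the result is not statistically significant at the 0.01 level.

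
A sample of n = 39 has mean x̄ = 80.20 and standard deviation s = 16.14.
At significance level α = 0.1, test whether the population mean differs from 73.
One-sample t-test:
H₀: μ = 73
H₁: μ ≠ 73
df = n - 1 = 38
t = (x̄ - μ₀) / (s/√n) = (80.20 - 73) / (16.14/√39) = 2.786
p-value = 0.0083

Since p-value < α = 0.1, we reject H₀.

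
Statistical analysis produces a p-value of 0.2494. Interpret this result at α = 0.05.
Since p = 0.2494 > α = 0.05, fail to reject H₀.
There is insufficient evidence to reject the null hypothesis; the result is not statistically significant at the 0.05 level.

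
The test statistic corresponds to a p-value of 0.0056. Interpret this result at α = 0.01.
Since p = 0.0056 < α = 0.01, reject H₀.
There is sufficient evidence to reject the null hypothesis; the result is statistically significant at the 0.01 level.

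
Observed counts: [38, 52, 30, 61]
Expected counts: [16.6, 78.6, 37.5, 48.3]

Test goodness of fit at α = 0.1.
Chi-square goodness of fit test:
H₀: observed counts match expected distribution
H₁: observed counts differ from expected distribution
df = k - 1 = 3
χ² = Σ(O - E)²/E
   = (38 - 16.6)²/16.6 + (52 - 78.6)²/78.6 + (30 - 37.5)²/37.5 + (61 - 48.3)²/48.3
   = 27.588 + 9.002 + 1.500 + 3.339
   = 41.43
p-value < 0.0001

Since p-value < α = 0.1, we reject H₀.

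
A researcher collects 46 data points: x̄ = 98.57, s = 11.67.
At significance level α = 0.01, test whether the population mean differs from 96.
One-sample t-test:
H₀: μ = 96
H₁: μ ≠ 96
df = n - 1 = 45
t = (x̄ - μ₀) / (s/√n) = (98.57 - 96) / (11.67/√46) = 1.494
p-value = 0.1423

Since p-value > α = 0.01, we fail to reject H₀.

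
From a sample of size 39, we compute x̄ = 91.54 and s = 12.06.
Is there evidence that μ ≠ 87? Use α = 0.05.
One-sample t-test:
H₀: μ = 87
H₁: μ ≠ 87
df = n - 1 = 38
t = (x̄ - μ₀) / (s/√n) = (91.54 - 87) / (12.06/√39) = 2.351
p-value = 0.0240

Since p-value < α = 0.05, we reject H₀.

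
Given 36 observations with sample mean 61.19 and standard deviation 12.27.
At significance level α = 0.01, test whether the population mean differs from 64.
One-sample t-test:
H₀: μ = 64
H₁: μ ≠ 64
df = n - 1 = 35
t = (x̄ - μ₀) / (s/√n) = (61.19 - 64) / (12.27/√36) = -1.374
p-value = 0.1782

Since p-value > α = 0.01, we fail to reject H₀.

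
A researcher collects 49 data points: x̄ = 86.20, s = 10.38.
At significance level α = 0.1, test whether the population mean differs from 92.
One-sample t-test:
H₀: μ = 92
H₁: μ ≠ 92
df = n - 1 = 48
t = (x̄ - μ₀) / (s/√n) = (86.20 - 92) / (10.38/√49) = -3.911
p-value = 0.0003

Since p-value < α = 0.1, we reject H₀.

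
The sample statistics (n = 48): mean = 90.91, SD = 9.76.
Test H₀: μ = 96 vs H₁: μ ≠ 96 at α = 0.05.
One-sample t-test:
H₀: μ = 96
H₁: μ ≠ 96
df = n - 1 = 47
t = (x̄ - μ₀) / (s/√n) = (90.91 - 96) / (9.76/√48) = -3.613
p-value = 0.0007

Since p-value < α = 0.05, we reject H₀.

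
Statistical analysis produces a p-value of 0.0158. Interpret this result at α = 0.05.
Since p = 0.0158 < α = 0.05, reject H₀.
There is sufficient evidence to reject the null hypothesis; the result is statistically significant at the 0.05 level.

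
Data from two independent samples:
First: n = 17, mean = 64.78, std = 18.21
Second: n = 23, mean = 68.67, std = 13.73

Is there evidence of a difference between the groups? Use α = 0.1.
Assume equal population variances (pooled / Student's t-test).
Student's two-sample t-test (equal variances):
H₀: μ₁ = μ₂
H₁: μ₁ ≠ μ₂
df = n₁ + n₂ - 2 = 38
Pooled variance s_p² = [(n₁-1)s₁² + (n₂-1)s₂²] / (n₁ + n₂ - 2) = [(16)(18.21²) + (22)(13.73²)] / 38 = 248.7618
SE = √(s_p²(1/n₁ + 1/n₂)) = √(248.7618 × (1/17 + 1/23)) = 5.0447
t = (x̄₁ - x̄₂) / SE = (64.78 - 68.67) / 5.0447 = -3.89 / 5.0447 = -0.771
p-value = 0.4454

Since p-value > α = 0.1, we fail to reject H₀.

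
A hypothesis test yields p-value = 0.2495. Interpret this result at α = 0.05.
Since p = 0.2495 > α = 0.05, fail to reject H₀.
There is insufficient evidence to reject the null hypothesis; the result is not statistically significant at the 0.05 level.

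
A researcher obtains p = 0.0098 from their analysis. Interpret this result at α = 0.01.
Since p = 0.0098 < α = 0.01, reject H₀.
There is sufficient evidence to reject the null hypothesis; the result is statistically significant at the 0.01 level.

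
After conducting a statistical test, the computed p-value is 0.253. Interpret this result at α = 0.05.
Since p = 0.253 > α = 0.05, fail to reject H₀.
There is insufficient evidence to reject the null hypothesis; the result is not statistically significant at the 0.05 level.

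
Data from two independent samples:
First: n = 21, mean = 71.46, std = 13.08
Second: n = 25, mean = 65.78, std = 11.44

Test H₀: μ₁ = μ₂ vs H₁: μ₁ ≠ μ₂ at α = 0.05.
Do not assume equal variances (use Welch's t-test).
Welch's two-sample t-test:
H₀: μ₁ = μ₂
H₁: μ₁ ≠ μ₂
s₁²/n₁ = 13.08²/21 = 8.1470,  s₂²/n₂ = 11.44²/25 = 5.2349
SE = √(s₁²/n₁ + s₂²/n₂) = √(8.1470 + 5.2349) = 3.6581
df (Welch-Satterthwaite) = (s₁²/n₁ + s₂²/n₂)² / [(s₁²/n₁)²/(n₁-1) + (s₂²/n₂)²/(n₂-1)] ≈ 40.15
t = (x̄₁ - x̄₂) / SE = (71.46 - 65.78) / 3.6581 = 5.68 / 3.6581 = 1.553
p-value = 0.1283

Since p-value > α = 0.05, we fail to reject H₀.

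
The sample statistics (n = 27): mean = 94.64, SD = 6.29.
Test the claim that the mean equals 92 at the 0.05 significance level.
One-sample t-test:
H₀: μ = 92
H₁: μ ≠ 92
df = n - 1 = 26
t = (x̄ - μ₀) / (s/√n) = (94.64 - 92) / (6.29/√27) = 2.181
p-value = 0.0384

Since p-value < α = 0.05, we reject H₀.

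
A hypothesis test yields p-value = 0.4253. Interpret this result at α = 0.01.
Since p = 0.4253 > α = 0.01, fail to reject H₀.
There is insufficient evidence to reject the null hypothesis; the result is not statistically significant at the 0.01 level.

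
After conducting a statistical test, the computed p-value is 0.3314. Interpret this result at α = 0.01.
Since p = 0.3314 > α = 0.01, fail to reject H₀.
There is insufficient evidence to reject the null hypothesis; the result is not statistically significant at the 0.01 level.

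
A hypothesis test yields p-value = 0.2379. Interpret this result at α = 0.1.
Since p = 0.2379 > α = 0.1, fail to reject H₀.
There is insufficient evidence to reject the null hypothesis; the result is not statistically significant at the 0.1 level.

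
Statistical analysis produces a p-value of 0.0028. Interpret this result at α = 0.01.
Since p = 0.0028 < α = 0.01, reject H₀.
There is sufficient evidence to reject the null hypothesis; the result is statistically significant at the 0.01 level.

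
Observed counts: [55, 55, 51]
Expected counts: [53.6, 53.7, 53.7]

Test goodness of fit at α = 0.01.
Chi-square goodness of fit test:
H₀: observed counts match expected distribution
H₁: observed counts differ from expected distribution
df = k - 1 = 2
χ² = Σ(O - E)²/E
   = (55 - 53.6)²/53.6 + (55 - 53.7)²/53.7 + (51 - 53.7)²/53.7
   = 0.037 + 0.031 + 0.136
   = 0.20
p-value = 0.9031

Since p-value > α = 0.01, we fail to reject H₀.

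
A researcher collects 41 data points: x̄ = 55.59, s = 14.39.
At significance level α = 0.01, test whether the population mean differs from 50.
One-sample t-test:
H₀: μ = 50
H₁: μ ≠ 50
df = n - 1 = 40
t = (x̄ - μ₀) / (s/√n) = (55.59 - 50) / (14.39/√41) = 2.487
p-value = 0.0171

Since p-value > α = 0.01, we fail to reject H₀.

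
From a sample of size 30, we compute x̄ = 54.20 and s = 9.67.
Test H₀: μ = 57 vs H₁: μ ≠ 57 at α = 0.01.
One-sample t-test:
H₀: μ = 57
H₁: μ ≠ 57
df = n - 1 = 29
t = (x̄ - μ₀) / (s/√n) = (54.20 - 57) / (9.67/√30) = -1.586
p-value = 0.1236

Since p-value > α = 0.01, we fail to reject H₀.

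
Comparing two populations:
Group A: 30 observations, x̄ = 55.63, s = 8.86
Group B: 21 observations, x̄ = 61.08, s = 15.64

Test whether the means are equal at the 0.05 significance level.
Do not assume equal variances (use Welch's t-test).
Welch's two-sample t-test:
H₀: μ₁ = μ₂
H₁: μ₁ ≠ μ₂
s₁²/n₁ = 8.86²/30 = 2.6167,  s₂²/n₂ = 15.64²/21 = 11.6481
SE = √(s₁²/n₁ + s₂²/n₂) = √(2.6167 + 11.6481) = 3.7769
df (Welch-Satterthwaite) = (s₁²/n₁ + s₂²/n₂)² / [(s₁²/n₁)²/(n₁-1) + (s₂²/n₂)²/(n₂-1)] ≈ 28.99
t = (x̄₁ - x̄₂) / SE = (55.63 - 61.08) / 3.7769 = -5.45 / 3.7769 = -1.443
p-value = 0.1597

Since p-value > α = 0.05, we fail to reject H₀.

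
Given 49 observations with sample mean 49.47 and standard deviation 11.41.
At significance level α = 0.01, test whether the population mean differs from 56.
One-sample t-test:
H₀: μ = 56
H₁: μ ≠ 56
df = n - 1 = 48
t = (x̄ - μ₀) / (s/√n) = (49.47 - 56) / (11.41/√49) = -4.006
p-value = 0.0002

Since p-value < α = 0.01, we reject H₀.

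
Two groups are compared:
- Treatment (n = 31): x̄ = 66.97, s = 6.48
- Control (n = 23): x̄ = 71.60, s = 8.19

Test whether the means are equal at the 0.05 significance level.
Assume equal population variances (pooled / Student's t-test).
Student's two-sample t-test (equal variances):
H₀: μ₁ = μ₂
H₁: μ₁ ≠ μ₂
df = n₁ + n₂ - 2 = 52
Pooled variance s_p² = [(n₁-1)s₁² + (n₂-1)s₂²] / (n₁ + n₂ - 2) = [(30)(6.48²) + (22)(8.19²)] / 52 = 52.6036
SE = √(s_p²(1/n₁ + 1/n₂)) = √(52.6036 × (1/31 + 1/23)) = 1.9960
t = (x̄₁ - x̄₂) / SE = (66.97 - 71.60) / 1.9960 = -4.63 / 1.9960 = -2.320
p-value = 0.0243

Since p-value < α = 0.05, we reject H₀.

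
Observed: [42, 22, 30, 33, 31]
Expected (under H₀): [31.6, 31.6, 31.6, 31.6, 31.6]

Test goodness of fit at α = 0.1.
Chi-square goodness of fit test:
H₀: observed counts match expected distribution
H₁: observed counts differ from expected distribution
df = k - 1 = 4
χ² = Σ(O - E)²/E
   = (42 - 31.6)²/31.6 + (22 - 31.6)²/31.6 + (30 - 31.6)²/31.6 + (33 - 31.6)²/31.6 + (31 - 31.6)²/31.6
   = 3.423 + 2.916 + 0.081 + 0.062 + 0.011
   = 6.49
p-value = 0.1652

Since p-value > α = 0.1, we fail to reject H₀.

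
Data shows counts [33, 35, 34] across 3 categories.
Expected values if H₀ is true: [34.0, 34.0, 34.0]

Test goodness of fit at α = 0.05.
Chi-square goodness of fit test:
H₀: observed counts match expected distribution
H₁: observed counts differ from expected distribution
df = k - 1 = 2
χ² = Σ(O - E)²/E
   = (33 - 34.0)²/34.0 + (35 - 34.0)²/34.0 + (34 - 34.0)²/34.0
   = 0.029 + 0.029 + 0.000
   = 0.06
p-value = 0.9710

Since p-value > α = 0.05, we fail to reject H₀.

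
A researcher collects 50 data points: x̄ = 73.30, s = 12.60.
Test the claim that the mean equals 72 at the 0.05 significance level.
One-sample t-test:
H₀: μ = 72
H₁: μ ≠ 72
df = n - 1 = 49
t = (x̄ - μ₀) / (s/√n) = (73.30 - 72) / (12.60/√50) = 0.730
p-value = 0.4691

Since p-value > α = 0.05, we fail to reject H₀.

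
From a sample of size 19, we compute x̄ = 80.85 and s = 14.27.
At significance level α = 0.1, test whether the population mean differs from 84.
One-sample t-test:
H₀: μ = 84
H₁: μ ≠ 84
df = n - 1 = 18
t = (x̄ - μ₀) / (s/√n) = (80.85 - 84) / (14.27/√19) = -0.962
p-value = 0.3487

Since p-value > α = 0.1, we fail to reject H₀.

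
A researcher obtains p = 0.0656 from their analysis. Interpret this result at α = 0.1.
Since p = 0.0656 < α = 0.1, reject H₀.
There is sufficient evidence to reject the null hypothesis; the result is statistically significant at the 0.1 level.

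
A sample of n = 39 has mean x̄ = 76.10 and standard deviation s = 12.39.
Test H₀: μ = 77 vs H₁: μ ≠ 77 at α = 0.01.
One-sample t-test:
H₀: μ = 77
H₁: μ ≠ 77
df = n - 1 = 38
t = (x̄ - μ₀) / (s/√n) = (76.10 - 77) / (12.39/√39) = -0.454
p-value = 0.6527

Since p-value > α = 0.01, we fail to reject H₀.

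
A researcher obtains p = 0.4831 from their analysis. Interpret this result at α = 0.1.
Since p = 0.4831 > α = 0.1, fail to reject H₀.
There is insufficient evidence to reject the null hypothesis; the result is not statistically significant at the 0.1 level.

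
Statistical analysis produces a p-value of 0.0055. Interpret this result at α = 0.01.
Since p = 0.0055 < α = 0.01, reject H₀.
There is sufficient evidence to reject the null hypothesis; the result is statistically significant at the 0.01 level.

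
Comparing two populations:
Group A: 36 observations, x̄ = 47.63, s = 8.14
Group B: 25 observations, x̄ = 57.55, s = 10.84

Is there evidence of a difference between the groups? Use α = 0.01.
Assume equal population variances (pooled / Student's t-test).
Student's two-sample t-test (equal variances):
H₀: μ₁ = μ₂
H₁: μ₁ ≠ μ₂
df = n₁ + n₂ - 2 = 59
Pooled variance s_p² = [(n₁-1)s₁² + (n₂-1)s₂²] / (n₁ + n₂ - 2) = [(35)(8.14²) + (24)(10.84²)] / 59 = 87.1054
SE = √(s_p²(1/n₁ + 1/n₂)) = √(87.1054 × (1/36 + 1/25)) = 2.4298
t = (x̄₁ - x̄₂) / SE = (47.63 - 57.55) / 2.4298 = -9.92 / 2.4298 = -4.083
p-value = 0.0001

Since p-value < α = 0.01, we reject H₀.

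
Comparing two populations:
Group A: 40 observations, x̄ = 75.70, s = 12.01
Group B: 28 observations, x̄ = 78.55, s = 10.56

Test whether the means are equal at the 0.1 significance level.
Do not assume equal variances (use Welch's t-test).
Welch's two-sample t-test:
H₀: μ₁ = μ₂
H₁: μ₁ ≠ μ₂
s₁²/n₁ = 12.01²/40 = 3.6060,  s₂²/n₂ = 10.56²/28 = 3.9826
SE = √(s₁²/n₁ + s₂²/n₂) = √(3.6060 + 3.9826) = 2.7547
df (Welch-Satterthwaite) = (s₁²/n₁ + s₂²/n₂)² / [(s₁²/n₁)²/(n₁-1) + (s₂²/n₂)²/(n₂-1)] ≈ 62.54
t = (x̄₁ - x̄₂) / SE = (75.70 - 78.55) / 2.7547 = -2.85 / 2.7547 = -1.035
p-value = 0.3049

Since p-value > α = 0.1, we fail to reject H₀.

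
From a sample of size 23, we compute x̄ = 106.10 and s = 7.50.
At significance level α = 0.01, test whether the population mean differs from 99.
One-sample t-test:
H₀: μ = 99
H₁: μ ≠ 99
df = n - 1 = 22
t = (x̄ - μ₀) / (s/√n) = (106.10 - 99) / (7.50/√23) = 4.540
p-value = 0.0002

Since p-value < α = 0.01, we reject H₀.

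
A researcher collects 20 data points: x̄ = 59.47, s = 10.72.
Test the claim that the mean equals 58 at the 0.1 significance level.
One-sample t-test:
H₀: μ = 58
H₁: μ ≠ 58
df = n - 1 = 19
t = (x̄ - μ₀) / (s/√n) = (59.47 - 58) / (10.72/√20) = 0.613
p-value = 0.5470

Since p-value > α = 0.1, we fail to reject H₀.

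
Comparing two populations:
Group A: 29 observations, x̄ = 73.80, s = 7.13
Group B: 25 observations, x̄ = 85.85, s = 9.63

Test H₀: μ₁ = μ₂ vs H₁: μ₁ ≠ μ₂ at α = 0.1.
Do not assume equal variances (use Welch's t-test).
Welch's two-sample t-test:
H₀: μ₁ = μ₂
H₁: μ₁ ≠ μ₂
s₁²/n₁ = 7.13²/29 = 1.7530,  s₂²/n₂ = 9.63²/25 = 3.7095
SE = √(s₁²/n₁ + s₂²/n₂) = √(1.7530 + 3.7095) = 2.3372
df (Welch-Satterthwaite) = (s₁²/n₁ + s₂²/n₂)² / [(s₁²/n₁)²/(n₁-1) + (s₂²/n₂)²/(n₂-1)] ≈ 43.68
t = (x̄₁ - x̄₂) / SE = (73.80 - 85.85) / 2.3372 = -12.05 / 2.3372 = -5.156
p-value < 0.0001

Since p-value < α = 0.1, we reject H₀.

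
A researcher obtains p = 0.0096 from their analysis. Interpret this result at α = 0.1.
Since p = 0.0096 < α = 0.1, reject H₀.
There is sufficient evidence to reject the null hypothesis; the result is statistically significant at the 0.1 level.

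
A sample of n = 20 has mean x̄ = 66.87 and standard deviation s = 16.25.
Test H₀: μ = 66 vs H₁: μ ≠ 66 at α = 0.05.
One-sample t-test:
H₀: μ = 66
H₁: μ ≠ 66
df = n - 1 = 19
t = (x̄ - μ₀) / (s/√n) = (66.87 - 66) / (16.25/√20) = 0.239
p-value = 0.8133

Since p-value > α = 0.05, we fail to reject H₀.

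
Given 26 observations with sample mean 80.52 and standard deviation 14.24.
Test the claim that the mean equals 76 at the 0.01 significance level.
One-sample t-test:
H₀: μ = 76
H₁: μ ≠ 76
df = n - 1 = 25
t = (x̄ - μ₀) / (s/√n) = (80.52 - 76) / (14.24/√26) = 1.619
p-value = 0.1181

Since p-value > α = 0.01, we fail to reject H₀.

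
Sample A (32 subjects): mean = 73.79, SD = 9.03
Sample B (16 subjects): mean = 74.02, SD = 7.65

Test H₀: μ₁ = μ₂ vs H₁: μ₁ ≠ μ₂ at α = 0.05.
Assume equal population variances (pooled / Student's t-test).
Student's two-sample t-test (equal variances):
H₀: μ₁ = μ₂
H₁: μ₁ ≠ μ₂
df = n₁ + n₂ - 2 = 46
Pooled variance s_p² = [(n₁-1)s₁² + (n₂-1)s₂²] / (n₁ + n₂ - 2) = [(31)(9.03²) + (15)(7.65²)] / 46 = 74.0349
SE = √(s_p²(1/n₁ + 1/n₂)) = √(74.0349 × (1/32 + 1/16)) = 2.6345
t = (x̄₁ - x̄₂) / SE = (73.79 - 74.02) / 2.6345 = -0.23 / 2.6345 = -0.087
p-value = 0.9308

Since p-value > α = 0.05, we fail to reject H₀.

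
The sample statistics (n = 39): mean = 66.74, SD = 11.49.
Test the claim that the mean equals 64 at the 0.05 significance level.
One-sample t-test:
H₀: μ = 64
H₁: μ ≠ 64
df = n - 1 = 38
t = (x̄ - μ₀) / (s/√n) = (66.74 - 64) / (11.49/√39) = 1.489
p-value = 0.1447

Since p-value > α = 0.05, we fail to reject H₀.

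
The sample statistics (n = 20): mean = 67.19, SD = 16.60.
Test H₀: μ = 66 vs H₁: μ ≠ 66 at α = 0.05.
One-sample t-test:
H₀: μ = 66
H₁: μ ≠ 66
df = n - 1 = 19
t = (x̄ - μ₀) / (s/√n) = (67.19 - 66) / (16.60/√20) = 0.321
p-value = 0.7520

Since p-value > α = 0.05, we fail to reject H₀.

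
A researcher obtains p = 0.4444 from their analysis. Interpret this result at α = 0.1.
Since p = 0.4444 > α = 0.1, fail to reject H₀.
There is insufficient evidence to reject the null hypothesis; the result is not statistically significant at the 0.1 level.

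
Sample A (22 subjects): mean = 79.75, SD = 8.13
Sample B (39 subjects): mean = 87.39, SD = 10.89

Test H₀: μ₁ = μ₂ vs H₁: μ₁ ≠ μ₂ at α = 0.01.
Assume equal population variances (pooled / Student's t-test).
Student's two-sample t-test (equal variances):
H₀: μ₁ = μ₂
H₁: μ₁ ≠ μ₂
df = n₁ + n₂ - 2 = 59
Pooled variance s_p² = [(n₁-1)s₁² + (n₂-1)s₂²] / (n₁ + n₂ - 2) = [(21)(8.13²) + (38)(10.89²)] / 59 = 99.9074
SE = √(s_p²(1/n₁ + 1/n₂)) = √(99.9074 × (1/22 + 1/39)) = 2.6651
t = (x̄₁ - x̄₂) / SE = (79.75 - 87.39) / 2.6651 = -7.64 / 2.6651 = -2.867
p-value = 0.0057

Since p-value < α = 0.01, we reject H₀.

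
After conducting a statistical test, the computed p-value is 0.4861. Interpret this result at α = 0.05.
Since p = 0.4861 > α = 0.05, fail to reject H₀.
There is insufficient evidence to reject the null hypothesis; the result is not statistically significant at the 0.05 level.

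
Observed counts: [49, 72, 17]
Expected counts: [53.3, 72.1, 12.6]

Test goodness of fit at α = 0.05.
Chi-square goodness of fit test:
H₀: observed counts match expected distribution
H₁: observed counts differ from expected distribution
df = k - 1 = 2
χ² = Σ(O - E)²/E
   = (49 - 53.3)²/53.3 + (72 - 72.1)²/72.1 + (17 - 12.6)²/12.6
   = 0.347 + 0.000 + 1.537
   = 1.88
p-value = 0.3899

Since p-value > α = 0.05, we fail to reject H₀.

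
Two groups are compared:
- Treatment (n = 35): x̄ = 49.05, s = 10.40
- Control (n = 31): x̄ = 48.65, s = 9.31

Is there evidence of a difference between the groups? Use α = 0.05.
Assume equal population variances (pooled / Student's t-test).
Student's two-sample t-test (equal variances):
H₀: μ₁ = μ₂
H₁: μ₁ ≠ μ₂
df = n₁ + n₂ - 2 = 64
Pooled variance s_p² = [(n₁-1)s₁² + (n₂-1)s₂²] / (n₁ + n₂ - 2) = [(34)(10.40²) + (30)(9.31²)] / 64 = 98.0894
SE = √(s_p²(1/n₁ + 1/n₂)) = √(98.0894 × (1/35 + 1/31)) = 2.4427
t = (x̄₁ - x̄₂) / SE = (49.05 - 48.65) / 2.4427 = 0.40 / 2.4427 = 0.164
p-value = 0.8704

Since p-value > α = 0.05, we fail to reject H₀.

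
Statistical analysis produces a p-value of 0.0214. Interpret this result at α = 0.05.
Since p = 0.0214 < α = 0.05, reject H₀.
There is sufficient evidence to reject the null hypothesis; the result is statistically significant at the 0.05 level.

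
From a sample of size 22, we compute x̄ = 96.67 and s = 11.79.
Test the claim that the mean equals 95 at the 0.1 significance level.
One-sample t-test:
H₀: μ = 95
H₁: μ ≠ 95
df = n - 1 = 21
t = (x̄ - μ₀) / (s/√n) = (96.67 - 95) / (11.79/√22) = 0.664
p-value = 0.5137

Since p-value > α = 0.1, we fail to reject H₀.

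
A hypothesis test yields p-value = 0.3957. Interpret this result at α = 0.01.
Since p = 0.3957 > α = 0.01, fail to reject H₀.
There is insufficient evidence to reject the null hypothesis; the result is not statistically significant at the 0.01 level.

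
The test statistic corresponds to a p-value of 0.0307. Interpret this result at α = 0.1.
Since p = 0.0307 < α = 0.1, reject H₀.
There is sufficient evidence to reject the null hypothesis; the result is statistically significant at the 0.1 level.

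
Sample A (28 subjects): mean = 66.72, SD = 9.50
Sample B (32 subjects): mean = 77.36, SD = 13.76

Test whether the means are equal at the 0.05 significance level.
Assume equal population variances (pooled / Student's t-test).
Student's two-sample t-test (equal variances):
H₀: μ₁ = μ₂
H₁: μ₁ ≠ μ₂
df = n₁ + n₂ - 2 = 58
Pooled variance s_p² = [(n₁-1)s₁² + (n₂-1)s₂²] / (n₁ + n₂ - 2) = [(27)(9.50²) + (31)(13.76²)] / 58 = 143.2106
SE = √(s_p²(1/n₁ + 1/n₂)) = √(143.2106 × (1/28 + 1/32)) = 3.0968
t = (x̄₁ - x̄₂) / SE = (66.72 - 77.36) / 3.0968 = -10.64 / 3.0968 = -3.436
p-value = 0.0011

Since p-value < α = 0.05, we reject H₀.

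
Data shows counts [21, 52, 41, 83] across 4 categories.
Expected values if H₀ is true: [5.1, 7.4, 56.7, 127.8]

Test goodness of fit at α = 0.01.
Chi-square goodness of fit test:
H₀: observed counts match expected distribution
H₁: observed counts differ from expected distribution
df = k - 1 = 3
χ² = Σ(O - E)²/E
   = (21 - 5.1)²/5.1 + (52 - 7.4)²/7.4 + (41 - 56.7)²/56.7 + (83 - 127.8)²/127.8
   = 49.571 + 268.805 + 4.347 + 15.705
   = 338.43
p-value < 0.0001

Since p-value < α = 0.01, we reject H₀.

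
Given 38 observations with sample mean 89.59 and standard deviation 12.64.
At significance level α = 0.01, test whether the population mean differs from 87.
One-sample t-test:
H₀: μ = 87
H₁: μ ≠ 87
df = n - 1 = 37
t = (x̄ - μ₀) / (s/√n) = (89.59 - 87) / (12.64/√38) = 1.263
p-value = 0.2144

Since p-value > α = 0.01, we fail to reject H₀.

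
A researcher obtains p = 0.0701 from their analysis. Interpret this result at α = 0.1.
Since p = 0.0701 < α = 0.1, reject H₀.
There is sufficient evidence to reject the null hypothesis; the result is statistically significant at the 0.1 level.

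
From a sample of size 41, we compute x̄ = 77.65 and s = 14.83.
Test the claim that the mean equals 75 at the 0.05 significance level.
One-sample t-test:
H₀: μ = 75
H₁: μ ≠ 75
df = n - 1 = 40
t = (x̄ - μ₀) / (s/√n) = (77.65 - 75) / (14.83/√41) = 1.144
p-value = 0.2593

Since p-value > α = 0.05, we fail to reject H₀.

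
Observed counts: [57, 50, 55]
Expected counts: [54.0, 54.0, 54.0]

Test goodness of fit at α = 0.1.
Chi-square goodness of fit test:
H₀: observed counts match expected distribution
H₁: observed counts differ from expected distribution
df = k - 1 = 2
χ² = Σ(O - E)²/E
   = (57 - 54.0)²/54.0 + (50 - 54.0)²/54.0 + (55 - 54.0)²/54.0
   = 0.167 + 0.296 + 0.019
   = 0.48
p-value = 0.7860

Since p-value > α = 0.1, we fail to reject H₀.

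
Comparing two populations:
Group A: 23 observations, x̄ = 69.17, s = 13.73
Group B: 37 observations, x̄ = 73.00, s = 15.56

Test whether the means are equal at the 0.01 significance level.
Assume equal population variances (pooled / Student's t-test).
Student's two-sample t-test (equal variances):
H₀: μ₁ = μ₂
H₁: μ₁ ≠ μ₂
df = n₁ + n₂ - 2 = 58
Pooled variance s_p² = [(n₁-1)s₁² + (n₂-1)s₂²] / (n₁ + n₂ - 2) = [(22)(13.73²) + (36)(15.56²)] / 58 = 221.7823
SE = √(s_p²(1/n₁ + 1/n₂)) = √(221.7823 × (1/23 + 1/37)) = 3.9543
t = (x̄₁ - x̄₂) / SE = (69.17 - 73.00) / 3.9543 = -3.83 / 3.9543 = -0.969
p-value = 0.3368

Since p-value > α = 0.01, we fail to reject H₀.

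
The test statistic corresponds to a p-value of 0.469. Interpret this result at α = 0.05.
Since p = 0.469 > α = 0.05, fail to reject H₀.
There is insufficient evidence to reject the null hypothesis; the result is not statistically significant at the 0.05 level.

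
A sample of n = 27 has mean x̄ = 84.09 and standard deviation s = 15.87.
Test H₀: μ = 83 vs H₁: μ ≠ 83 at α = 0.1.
One-sample t-test:
H₀: μ = 83
H₁: μ ≠ 83
df = n - 1 = 26
t = (x̄ - μ₀) / (s/√n) = (84.09 - 83) / (15.87/√27) = 0.357
p-value = 0.7241

Since p-value > α = 0.1, we fail to reject H₀.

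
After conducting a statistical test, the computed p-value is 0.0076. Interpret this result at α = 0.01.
Since p = 0.0076 < α = 0.01, reject H₀.
There is sufficient evidence to reject the null hypothesis; the result is statistically significant at the 0.01 level.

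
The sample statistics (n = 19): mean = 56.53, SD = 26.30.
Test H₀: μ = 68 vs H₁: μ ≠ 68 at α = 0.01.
One-sample t-test:
H₀: μ = 68
H₁: μ ≠ 68
df = n - 1 = 18
t = (x̄ - μ₀) / (s/√n) = (56.53 - 68) / (26.30/√19) = -1.901
p-value = 0.0734

Since p-value > α = 0.01, we fail to reject H₀.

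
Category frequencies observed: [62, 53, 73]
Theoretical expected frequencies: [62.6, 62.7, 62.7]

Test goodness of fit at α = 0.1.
Chi-square goodness of fit test:
H₀: observed counts match expected distribution
H₁: observed counts differ from expected distribution
df = k - 1 = 2
χ² = Σ(O - E)²/E
   = (62 - 62.6)²/62.6 + (53 - 62.7)²/62.7 + (73 - 62.7)²/62.7
   = 0.006 + 1.501 + 1.692
   = 3.20
p-value = 0.2021

Since p-value > α = 0.1, we fail to reject H₀.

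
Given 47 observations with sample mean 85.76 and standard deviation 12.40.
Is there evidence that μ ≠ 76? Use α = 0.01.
One-sample t-test:
H₀: μ = 76
H₁: μ ≠ 76
df = n - 1 = 46
t = (x̄ - μ₀) / (s/√n) = (85.76 - 76) / (12.40/√47) = 5.396
p-value < 0.0001

Since p-value < α = 0.01, we reject H₀.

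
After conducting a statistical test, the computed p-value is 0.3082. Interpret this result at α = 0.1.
Since p = 0.3082 > α = 0.1, fail to reject H₀.
There is insufficient evidence to reject the null hypothesis; the result is not statistically significant at the 0.1 level.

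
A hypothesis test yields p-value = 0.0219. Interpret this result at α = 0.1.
Since p = 0.0219 < α = 0.1, reject H₀.
There is sufficient evidence to reject the null hypothesis; the result is statistically significant at the 0.1 level.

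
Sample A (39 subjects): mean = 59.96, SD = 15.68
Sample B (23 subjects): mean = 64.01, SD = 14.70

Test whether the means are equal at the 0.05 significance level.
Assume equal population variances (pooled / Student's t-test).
Student's two-sample t-test (equal variances):
H₀: μ₁ = μ₂
H₁: μ₁ ≠ μ₂
df = n₁ + n₂ - 2 = 60
Pooled variance s_p² = [(n₁-1)s₁² + (n₂-1)s₂²] / (n₁ + n₂ - 2) = [(38)(15.68²) + (22)(14.70²)] / 60 = 234.9459
SE = √(s_p²(1/n₁ + 1/n₂)) = √(234.9459 × (1/39 + 1/23)) = 4.0298
t = (x̄₁ - x̄₂) / SE = (59.96 - 64.01) / 4.0298 = -4.05 / 4.0298 = -1.005
p-value = 0.3189

Since p-value > α = 0.05, we fail to reject H₀.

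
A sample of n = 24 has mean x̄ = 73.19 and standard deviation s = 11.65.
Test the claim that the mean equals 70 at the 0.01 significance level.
One-sample t-test:
H₀: μ = 70
H₁: μ ≠ 70
df = n - 1 = 23
t = (x̄ - μ₀) / (s/√n) = (73.19 - 70) / (11.65/√24) = 1.341
p-value = 0.1929

Since p-value > α = 0.01, we fail to reject H₀.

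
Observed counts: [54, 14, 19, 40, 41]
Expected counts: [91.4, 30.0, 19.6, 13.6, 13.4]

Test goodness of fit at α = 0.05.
Chi-square goodness of fit test:
H₀: observed counts match expected distribution
H₁: observed counts differ from expected distribution
df = k - 1 = 4
χ² = Σ(O - E)²/E
   = (54 - 91.4)²/91.4 + (14 - 30.0)²/30.0 + (19 - 19.6)²/19.6 + (40 - 13.6)²/13.6 + (41 - 13.4)²/13.4
   = 15.304 + 8.533 + 0.018 + 51.247 + 56.848
   = 131.95
p-value < 0.0001

Since p-value < α = 0.05, we reject H₀.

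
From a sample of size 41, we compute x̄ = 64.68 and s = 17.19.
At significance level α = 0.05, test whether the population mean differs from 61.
One-sample t-test:
H₀: μ = 61
H₁: μ ≠ 61
df = n - 1 = 40
t = (x̄ - μ₀) / (s/√n) = (64.68 - 61) / (17.19/√41) = 1.371
p-value = 0.1781

Since p-value > α = 0.05, we fail to reject H₀.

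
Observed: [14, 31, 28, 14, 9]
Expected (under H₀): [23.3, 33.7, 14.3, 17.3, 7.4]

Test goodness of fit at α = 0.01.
Chi-square goodness of fit test:
H₀: observed counts match expected distribution
H₁: observed counts differ from expected distribution
df = k - 1 = 4
χ² = Σ(O - E)²/E
   = (14 - 23.3)²/23.3 + (31 - 33.7)²/33.7 + (28 - 14.3)²/14.3 + (14 - 17.3)²/17.3 + (9 - 7.4)²/7.4
   = 3.712 + 0.216 + 13.125 + 0.629 + 0.346
   = 18.03
p-value = 0.0012

Since p-value < α = 0.01, we reject H₀.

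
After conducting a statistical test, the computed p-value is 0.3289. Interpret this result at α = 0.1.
Since p = 0.3289 > α = 0.1, fail to reject H₀.
There is insufficient evidence to reject the null hypothesis; the result is not statistically significant at the 0.1 level.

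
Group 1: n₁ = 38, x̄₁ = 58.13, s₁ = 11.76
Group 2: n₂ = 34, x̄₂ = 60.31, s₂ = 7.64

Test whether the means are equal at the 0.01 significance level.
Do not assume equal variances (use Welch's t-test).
Welch's two-sample t-test:
H₀: μ₁ = μ₂
H₁: μ₁ ≠ μ₂
s₁²/n₁ = 11.76²/38 = 3.6394,  s₂²/n₂ = 7.64²/34 = 1.7168
SE = √(s₁²/n₁ + s₂²/n₂) = √(3.6394 + 1.7168) = 2.3143
df (Welch-Satterthwaite) = (s₁²/n₁ + s₂²/n₂)² / [(s₁²/n₁)²/(n₁-1) + (s₂²/n₂)²/(n₂-1)] ≈ 64.14
t = (x̄₁ - x̄₂) / SE = (58.13 - 60.31) / 2.3143 = -2.18 / 2.3143 = -0.942
p-value = 0.3498

Since p-value > α = 0.01, we fail to reject H₀.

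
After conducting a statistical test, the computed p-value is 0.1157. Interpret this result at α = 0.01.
Since p = 0.1157 > α = 0.01, fail to reject H₀.
There is insufficient evidence to reject the null hypothesis; the result is not statistically significant at the 0.01 level.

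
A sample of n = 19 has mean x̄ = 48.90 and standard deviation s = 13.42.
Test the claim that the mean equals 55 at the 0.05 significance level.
One-sample t-test:
H₀: μ = 55
H₁: μ ≠ 55
df = n - 1 = 18
t = (x̄ - μ₀) / (s/√n) = (48.90 - 55) / (13.42/√19) = -1.981
p-value = 0.0630

Since p-value > α = 0.05, we fail to reject H₀.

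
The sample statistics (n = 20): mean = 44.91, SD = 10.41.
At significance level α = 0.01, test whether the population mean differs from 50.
One-sample t-test:
H₀: μ = 50
H₁: μ ≠ 50
df = n - 1 = 19
t = (x̄ - μ₀) / (s/√n) = (44.91 - 50) / (10.41/√20) = -2.187
p-value = 0.0415

Since p-value > α = 0.01, we fail to reject H₀.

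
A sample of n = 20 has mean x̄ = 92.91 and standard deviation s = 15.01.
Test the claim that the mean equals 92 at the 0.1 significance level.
One-sample t-test:
H₀: μ = 92
H₁: μ ≠ 92
df = n - 1 = 19
t = (x̄ - μ₀) / (s/√n) = (92.91 - 92) / (15.01/√20) = 0.271
p-value = 0.7892

Since p-value > α = 0.1, we fail to reject H₀.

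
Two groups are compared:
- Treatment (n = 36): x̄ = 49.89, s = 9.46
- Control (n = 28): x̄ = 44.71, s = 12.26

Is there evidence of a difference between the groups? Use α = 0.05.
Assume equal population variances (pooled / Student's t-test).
Student's two-sample t-test (equal variances):
H₀: μ₁ = μ₂
H₁: μ₁ ≠ μ₂
df = n₁ + n₂ - 2 = 62
Pooled variance s_p² = [(n₁-1)s₁² + (n₂-1)s₂²] / (n₁ + n₂ - 2) = [(35)(9.46²) + (27)(12.26²)] / 62 = 115.9760
SE = √(s_p²(1/n₁ + 1/n₂)) = √(115.9760 × (1/36 + 1/28)) = 2.7136
t = (x̄₁ - x̄₂) / SE = (49.89 - 44.71) / 2.7136 = 5.18 / 2.7136 = 1.909
p-value = 0.0609

Since p-value > α = 0.05, we fail to reject H₀.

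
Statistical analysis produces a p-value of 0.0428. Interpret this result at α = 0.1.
Since p = 0.0428 < α = 0.1, reject H₀.
There is sufficient evidence to reject the null hypothesis; the result is statistically significant at the 0.1 level.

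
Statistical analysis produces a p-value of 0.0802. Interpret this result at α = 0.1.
Since p = 0.0802 < α = 0.1, reject H₀.
There is sufficient evidence to reject the null hypothesis; the result is statistically significant at the 0.1 level.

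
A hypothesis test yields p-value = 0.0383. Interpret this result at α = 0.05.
Since p = 0.0383 < α = 0.05, reject H₀.
There is sufficient evidence to reject the null hypothesis; the result is statistically significant at the 0.05 level.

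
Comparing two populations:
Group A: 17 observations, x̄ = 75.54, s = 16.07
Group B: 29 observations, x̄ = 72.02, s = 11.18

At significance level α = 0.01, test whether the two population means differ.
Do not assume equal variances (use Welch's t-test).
Welch's two-sample t-test:
H₀: μ₁ = μ₂
H₁: μ₁ ≠ μ₂
s₁²/n₁ = 16.07²/17 = 15.1909,  s₂²/n₂ = 11.18²/29 = 4.3101
SE = √(s₁²/n₁ + s₂²/n₂) = √(15.1909 + 4.3101) = 4.4160
df (Welch-Satterthwaite) = (s₁²/n₁ + s₂²/n₂)² / [(s₁²/n₁)²/(n₁-1) + (s₂²/n₂)²/(n₂-1)] ≈ 25.21
t = (x̄₁ - x̄₂) / SE = (75.54 - 72.02) / 4.4160 = 3.52 / 4.4160 = 0.797
p-value = 0.4328

Since p-value > α = 0.01, we fail to reject H₀.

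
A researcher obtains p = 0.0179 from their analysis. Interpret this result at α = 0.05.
Since p = 0.0179 < α = 0.05, reject H₀.
There is sufficient evidence to reject the null hypothesis; the result is statistically significant at the 0.05 level.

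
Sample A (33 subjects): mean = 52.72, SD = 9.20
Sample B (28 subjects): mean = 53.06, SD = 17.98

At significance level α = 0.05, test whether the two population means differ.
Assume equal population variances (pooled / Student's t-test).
Student's two-sample t-test (equal variances):
H₀: μ₁ = μ₂
H₁: μ₁ ≠ μ₂
df = n₁ + n₂ - 2 = 59
Pooled variance s_p² = [(n₁-1)s₁² + (n₂-1)s₂²] / (n₁ + n₂ - 2) = [(32)(9.20²) + (27)(17.98²)] / 59 = 193.8483
SE = √(s_p²(1/n₁ + 1/n₂)) = √(193.8483 × (1/33 + 1/28)) = 3.5773
t = (x̄₁ - x̄₂) / SE = (52.72 - 53.06) / 3.5773 = -0.34 / 3.5773 = -0.095
p-value = 0.9246

Since p-value > α = 0.05, we fail to reject H₀.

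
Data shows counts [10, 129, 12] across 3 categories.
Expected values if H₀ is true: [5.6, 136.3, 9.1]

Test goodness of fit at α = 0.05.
Chi-square goodness of fit test:
H₀: observed counts match expected distribution
H₁: observed counts differ from expected distribution
df = k - 1 = 2
χ² = Σ(O - E)²/E
   = (10 - 5.6)²/5.6 + (129 - 136.3)²/136.3 + (12 - 9.1)²/9.1
   = 3.457 + 0.391 + 0.924
   = 4.77
p-value = 0.0920

Since p-value > α = 0.05, we fail to reject H₀.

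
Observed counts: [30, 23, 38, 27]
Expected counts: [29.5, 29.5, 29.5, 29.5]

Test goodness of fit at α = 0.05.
Chi-square goodness of fit test:
H₀: observed counts match expected distribution
H₁: observed counts differ from expected distribution
df = k - 1 = 3
χ² = Σ(O - E)²/E
   = (30 - 29.5)²/29.5 + (23 - 29.5)²/29.5 + (38 - 29.5)²/29.5 + (27 - 29.5)²/29.5
   = 0.008 + 1.432 + 2.449 + 0.212
   = 4.10
p-value = 0.2507

Since p-value > α = 0.05, we fail to reject H₀.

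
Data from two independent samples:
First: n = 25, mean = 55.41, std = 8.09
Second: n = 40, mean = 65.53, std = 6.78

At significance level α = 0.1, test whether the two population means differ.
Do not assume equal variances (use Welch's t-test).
Welch's two-sample t-test:
H₀: μ₁ = μ₂
H₁: μ₁ ≠ μ₂
s₁²/n₁ = 8.09²/25 = 2.6179,  s₂²/n₂ = 6.78²/40 = 1.1492
SE = √(s₁²/n₁ + s₂²/n₂) = √(2.6179 + 1.1492) = 1.9409
df (Welch-Satterthwaite) = (s₁²/n₁ + s₂²/n₂)² / [(s₁²/n₁)²/(n₁-1) + (s₂²/n₂)²/(n₂-1)] ≈ 44.43
t = (x̄₁ - x̄₂) / SE = (55.41 - 65.53) / 1.9409 = -10.12 / 1.9409 = -5.214
p-value < 0.0001

Since p-value < α = 0.1, we reject H₀.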